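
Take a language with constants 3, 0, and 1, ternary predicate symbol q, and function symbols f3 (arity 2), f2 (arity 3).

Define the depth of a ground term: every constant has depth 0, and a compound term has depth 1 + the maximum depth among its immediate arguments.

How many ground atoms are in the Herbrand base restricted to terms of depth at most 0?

27

First count ground terms of depth ≤ 0.
If N_k denotes the number of depth-≤k ground terms, the 3 constants give N_0 = 3, and each function symbol of arity r contributes N_{k-1}^r new terms at level k: N_k = 3 + N_{k-1}^2 + N_{k-1}^3.
N_0 = 3
So |H| = 3.
A ground atom is a predicate applied to a tuple of terms from H, so the count is the sum over predicates of |H|^arity:
  q: 3^3 = 27
Total ground atoms: 27.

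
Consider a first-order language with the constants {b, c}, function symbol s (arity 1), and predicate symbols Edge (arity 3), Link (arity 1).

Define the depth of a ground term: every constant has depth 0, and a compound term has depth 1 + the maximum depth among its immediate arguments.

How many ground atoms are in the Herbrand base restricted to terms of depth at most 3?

First count ground terms of depth ≤ 3.
Let N_k = |{terms of depth ≤ k}|. Then N_0 = 2 and N_k = 2 + N_{k-1} for k ≥ 1 (one summand per function symbol, arity giving the exponent).
N_0 = 2
N_1 = 2 + 2 = 4
N_2 = 2 + 4 = 6
N_3 = 2 + 6 = 8
So |H| = 8.
Each predicate of arity r yields |H|^r ground atoms (one per choice of an r-tuple from H):
  Edge: 8^3 = 512;  Link: 8
Total ground atoms: 512 + 8 = 520.

520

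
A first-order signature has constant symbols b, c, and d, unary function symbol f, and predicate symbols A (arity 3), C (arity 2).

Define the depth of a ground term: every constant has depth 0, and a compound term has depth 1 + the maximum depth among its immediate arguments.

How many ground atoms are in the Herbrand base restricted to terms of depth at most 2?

810

First count ground terms of depth ≤ 2.
Write N_k for the number of ground terms of depth ≤ k. A term of depth ≤ k is either a constant or a function symbol applied to arguments of depth ≤ k−1, so N_k = 3 + N_{k-1}.
N_0 = 3
N_1 = 3 + 3 = 6
N_2 = 3 + 6 = 9
So |H| = 9.
Each predicate of arity r yields |H|^r ground atoms (one per choice of an r-tuple from H):
  A: 9^3 = 729;  C: 9^2 = 81
Total ground atoms: 729 + 81 = 810.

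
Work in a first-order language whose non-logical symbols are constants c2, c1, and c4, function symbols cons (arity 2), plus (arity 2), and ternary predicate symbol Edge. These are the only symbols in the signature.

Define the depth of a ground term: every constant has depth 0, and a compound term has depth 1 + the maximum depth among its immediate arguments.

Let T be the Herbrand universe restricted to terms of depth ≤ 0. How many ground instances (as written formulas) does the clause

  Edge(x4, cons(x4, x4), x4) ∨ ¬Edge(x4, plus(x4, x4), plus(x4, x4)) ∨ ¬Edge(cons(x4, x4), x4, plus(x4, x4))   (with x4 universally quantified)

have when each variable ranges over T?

3

Ground terms of depth ≤ 0:
  Count level by level. With function symbols cons/2, plus/2, the terms of depth ≤ k are the 3 constants together with each function applied to depth-≤(k−1) tuples, so N_k = 3 + N_{k-1}^2 + N_{k-1}^2.
  N_0 = 3
So there are 3 ground terms available for substitution.
There is 1 variable to instantiate (x4),  occurring in at least one literal, so different choices give different ground instances.
Number of ground instances = 3.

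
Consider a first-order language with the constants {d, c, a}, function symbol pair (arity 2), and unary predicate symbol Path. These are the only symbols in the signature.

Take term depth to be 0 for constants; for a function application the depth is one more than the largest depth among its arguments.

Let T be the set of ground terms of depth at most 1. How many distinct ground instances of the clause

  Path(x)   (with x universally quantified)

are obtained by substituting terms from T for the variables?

12

Ground terms of depth ≤ 1:
  Let N_k count ground terms of depth at most k. Each non-constant term of depth ≤ k is some function symbol applied to depth-≤(k−1) arguments, giving N_k = 3 + N_{k-1}^2.
  N_0 = 3
  N_1 = 3 + 3^2 = 12
So there are 12 ground terms available for substitution.
There is 1 variable to instantiate (x),  occurring in at least one literal, so different choices give different ground instances.
Number of ground instances = 12.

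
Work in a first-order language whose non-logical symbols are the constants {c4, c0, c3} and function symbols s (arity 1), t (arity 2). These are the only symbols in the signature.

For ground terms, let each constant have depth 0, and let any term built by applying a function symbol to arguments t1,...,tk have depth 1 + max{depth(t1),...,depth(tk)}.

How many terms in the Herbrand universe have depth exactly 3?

59052

Write N_k for the number of ground terms of depth ≤ k. A term of depth ≤ k is either a constant or a function symbol applied to arguments of depth ≤ k−1, so N_k = 3 + N_{k-1} + N_{k-1}^2.
N_0 = 3
N_1 = 3 + 3 + 3^2 = 15
N_2 = 3 + 15 + 15^2 = 243
N_3 = 3 + 243 + 243^2 = 59295
Terms of depth exactly 3: N_3 − N_2 = 59295 − 243 = 59052.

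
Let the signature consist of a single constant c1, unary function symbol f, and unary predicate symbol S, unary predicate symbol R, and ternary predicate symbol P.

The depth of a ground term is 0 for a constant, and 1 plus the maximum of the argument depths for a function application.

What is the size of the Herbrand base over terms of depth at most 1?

First count ground terms of depth ≤ 1.
If N_k denotes the number of depth-≤k ground terms, the 1 constant gives N_0 = 1, and each function symbol of arity r contributes N_{k-1}^r new terms at level k: N_k = 1 + N_{k-1}.
N_0 = 1
N_1 = 1 + 1 = 2
Explicitly: c1, f(c1).
So |H| = 2.
For each predicate symbol, the number of ground atoms is |H| raised to its arity; summing:
  S: 2;  R: 2;  P: 2^3 = 8
Total ground atoms: 2 + 2 + 8 = 12.

12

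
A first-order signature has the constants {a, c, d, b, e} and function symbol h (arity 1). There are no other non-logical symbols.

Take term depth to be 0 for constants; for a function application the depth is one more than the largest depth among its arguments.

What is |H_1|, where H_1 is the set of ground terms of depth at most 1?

Let N_k = |{terms of depth ≤ k}|. Then N_0 = 5 and N_k = 5 + N_{k-1} for k ≥ 1 (one summand per function symbol, arity giving the exponent).
N_0 = 5
N_1 = 5 + 5 = 10
Explicitly: a, c, d, b, e, h(a), h(c), h(d), h(b), h(e).

10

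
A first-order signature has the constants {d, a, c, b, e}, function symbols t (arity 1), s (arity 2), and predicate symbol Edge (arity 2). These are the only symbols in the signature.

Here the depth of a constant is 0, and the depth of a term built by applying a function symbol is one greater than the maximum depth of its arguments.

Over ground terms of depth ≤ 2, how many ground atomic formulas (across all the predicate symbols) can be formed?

First count ground terms of depth ≤ 2.
Let N_k count ground terms of depth at most k. Each non-constant term of depth ≤ k is some function symbol applied to depth-≤(k−1) arguments, giving N_k = 5 + N_{k-1} + N_{k-1}^2.
N_0 = 5
N_1 = 5 + 5 + 5^2 = 35
N_2 = 5 + 35 + 35^2 = 1265
So |H| = 1265.
For each predicate symbol, the number of ground atoms is |H| raised to its arity; summing:
  Edge: 1265^2 = 1600225
Total ground atoms: 1600225.

1600225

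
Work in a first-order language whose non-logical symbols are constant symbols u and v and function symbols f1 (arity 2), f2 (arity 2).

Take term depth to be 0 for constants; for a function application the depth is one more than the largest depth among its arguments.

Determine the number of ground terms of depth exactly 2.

192

Let N_k = |{terms of depth ≤ k}|. Then N_0 = 2 and N_k = 2 + N_{k-1}^2 + N_{k-1}^2 for k ≥ 1 (one summand per function symbol, arity giving the exponent).
N_0 = 2
N_1 = 2 + 2^2 + 2^2 = 10
N_2 = 2 + 10^2 + 10^2 = 202
Terms of depth exactly 2: N_2 − N_1 = 202 − 10 = 192.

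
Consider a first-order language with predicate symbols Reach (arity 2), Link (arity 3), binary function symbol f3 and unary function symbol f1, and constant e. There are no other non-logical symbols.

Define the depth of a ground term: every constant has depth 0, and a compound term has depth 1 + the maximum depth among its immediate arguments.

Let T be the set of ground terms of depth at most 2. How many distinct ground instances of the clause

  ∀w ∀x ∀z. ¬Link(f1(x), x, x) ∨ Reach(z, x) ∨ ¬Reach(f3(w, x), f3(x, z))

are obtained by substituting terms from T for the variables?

2197

Ground terms of depth ≤ 2:
  Let N_k count ground terms of depth at most k. Each non-constant term of depth ≤ k is some function symbol applied to depth-≤(k−1) arguments, giving N_k = 1 + N_{k-1}^2 + N_{k-1}.
  N_0 = 1
  N_1 = 1 + 1^2 + 1 = 3
  N_2 = 1 + 3^2 + 3 = 13
So there are 13 ground terms available for substitution.
The body mentions every one of the 3 quantified variables; since ground terms form a free algebra, no two substitutions collapse to the same formula.
Number of ground instances = 13^3 = 2197.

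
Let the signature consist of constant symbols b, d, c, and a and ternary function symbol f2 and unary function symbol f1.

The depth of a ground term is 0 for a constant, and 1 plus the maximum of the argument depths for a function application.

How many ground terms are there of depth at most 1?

72

Let N_k = |{terms of depth ≤ k}|. Then N_0 = 4 and N_k = 4 + N_{k-1}^3 + N_{k-1} for k ≥ 1 (one summand per function symbol, arity giving the exponent).
N_0 = 4
N_1 = 4 + 4^3 + 4 = 72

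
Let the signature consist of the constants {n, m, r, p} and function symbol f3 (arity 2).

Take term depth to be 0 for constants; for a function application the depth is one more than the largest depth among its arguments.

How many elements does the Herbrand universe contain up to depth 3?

Count level by level. With function symbols f3/2, the terms of depth ≤ k are the 4 constants together with each function applied to depth-≤(k−1) tuples, so N_k = 4 + N_{k-1}^2.
N_0 = 4
N_1 = 4 + 4^2 = 20
N_2 = 4 + 20^2 = 404
N_3 = 4 + 404^2 = 163220

163220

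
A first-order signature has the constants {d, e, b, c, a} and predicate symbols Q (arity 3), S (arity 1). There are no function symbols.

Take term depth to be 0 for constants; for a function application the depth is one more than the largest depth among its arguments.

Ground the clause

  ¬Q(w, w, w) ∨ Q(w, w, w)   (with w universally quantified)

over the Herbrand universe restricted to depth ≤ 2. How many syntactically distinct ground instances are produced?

Ground terms of depth ≤ 2:
  With no function symbols every ground term is a constant, so there are exactly 5 ground terms at every depth bound.
  N_0 = 5
  N_1 = 5
  N_2 = 5
  Explicitly: d, e, b, c, a.
So there are 5 ground terms available for substitution.
The body mentions the single quantified variable w; since ground terms form a free algebra, no two substitutions collapse to the same formula.
Number of ground instances = 5.

5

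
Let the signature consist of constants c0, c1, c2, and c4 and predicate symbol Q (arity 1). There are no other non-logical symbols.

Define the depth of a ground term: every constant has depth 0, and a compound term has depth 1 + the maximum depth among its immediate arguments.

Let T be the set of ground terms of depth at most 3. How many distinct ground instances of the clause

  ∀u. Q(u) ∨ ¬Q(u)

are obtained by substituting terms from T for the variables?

4

Ground terms of depth ≤ 3:
  With no function symbols every ground term is a constant, so there are exactly 4 ground terms at every depth bound.
  N_0 = 4
  N_1 = 4
  N_2 = 4
  N_3 = 4
  Explicitly: c0, c1, c2, c4.
So there are 4 ground terms available for substitution.
There is 1 variable to instantiate (u),  occurring in at least one literal, so different choices give different ground instances.
Number of ground instances = 4.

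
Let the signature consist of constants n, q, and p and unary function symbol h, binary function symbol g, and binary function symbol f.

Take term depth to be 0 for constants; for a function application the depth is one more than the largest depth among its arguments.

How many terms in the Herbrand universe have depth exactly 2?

If N_k denotes the number of depth-≤k ground terms, the 3 constants give N_0 = 3, and each function symbol of arity r contributes N_{k-1}^r new terms at level k: N_k = 3 + N_{k-1} + N_{k-1}^2 + N_{k-1}^2.
N_0 = 3
N_1 = 3 + 3 + 3^2 + 3^2 = 24
N_2 = 3 + 24 + 24^2 + 24^2 = 1179
Terms of depth exactly 2: N_2 − N_1 = 1179 − 24 = 1155.

1155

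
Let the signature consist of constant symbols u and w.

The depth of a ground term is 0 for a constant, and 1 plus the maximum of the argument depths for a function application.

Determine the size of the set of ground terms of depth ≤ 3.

2

With no function symbols every ground term is a constant, so there are exactly 2 ground terms at every depth bound.
N_0 = 2
N_1 = 2
N_2 = 2
N_3 = 2
Explicitly: u, w.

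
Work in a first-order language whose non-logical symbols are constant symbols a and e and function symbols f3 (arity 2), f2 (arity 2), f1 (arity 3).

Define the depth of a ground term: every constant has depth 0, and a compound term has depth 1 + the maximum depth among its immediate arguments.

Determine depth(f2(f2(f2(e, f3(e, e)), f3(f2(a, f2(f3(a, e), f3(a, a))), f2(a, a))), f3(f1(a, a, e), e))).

depth(f3(e, e)) = 1 + max(0, 0) = 1
depth(f2(e, f3(e, e))) = 1 + max(0, 1) = 2
depth(f3(a, e)) = 1 + max(0, 0) = 1
depth(f3(a, a)) = 1 + max(0, 0) = 1
depth(f2(f3(a, e), f3(a, a))) = 1 + max(1, 1) = 2
depth(f2(a, f2(f3(a, e), f3(a, a)))) = 1 + max(0, 2) = 3
depth(f2(a, a)) = 1 + max(0, 0) = 1
depth(f3(f2(a, f2(f3(a, e), f3(a, a))), f2(a, a))) = 1 + max(3, 1) = 4
depth(f2(f2(e, f3(e, e)), f3(f2(a, f2(f3(a, e), f3(a, a))), f2(a, a)))) = 1 + max(2, 4) = 5
depth(f1(a, a, e)) = 1 + max(0, 0, 0) = 1
depth(f3(f1(a, a, e), e)) = 1 + max(1, 0) = 2
depth(f2(f2(f2(e, f3(e, e)), f3(f2(a, f2(f3(a, e), f3(a, a))), f2(a, a))), f3(f1(a, a, e), e))) = 1 + max(5, 2) = 6

6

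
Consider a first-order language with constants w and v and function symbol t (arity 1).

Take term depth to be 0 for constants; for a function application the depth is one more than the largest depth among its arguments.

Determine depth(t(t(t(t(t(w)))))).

depth(t(w)) = 1 + depth(w) = 1 + 0 = 1
depth(t(t(w))) = 1 + depth(t(w)) = 1 + 1 = 2
depth(t(t(t(w)))) = 1 + depth(t(t(w))) = 1 + 2 = 3
depth(t(t(t(t(w))))) = 1 + depth(t(t(t(w)))) = 1 + 3 = 4
depth(t(t(t(t(t(w)))))) = 1 + depth(t(t(t(t(w))))) = 1 + 4 = 5

5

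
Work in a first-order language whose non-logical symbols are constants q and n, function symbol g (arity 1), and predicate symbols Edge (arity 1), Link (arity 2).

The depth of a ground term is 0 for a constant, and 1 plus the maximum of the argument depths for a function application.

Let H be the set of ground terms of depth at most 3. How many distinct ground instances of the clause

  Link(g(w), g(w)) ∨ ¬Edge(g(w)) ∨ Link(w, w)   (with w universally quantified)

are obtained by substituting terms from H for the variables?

Ground terms of depth ≤ 3:
  If N_k denotes the number of depth-≤k ground terms, the 2 constants give N_0 = 2, and each function symbol of arity r contributes N_{k-1}^r new terms at level k: N_k = 2 + N_{k-1}.
  N_0 = 2
  N_1 = 2 + 2 = 4
  N_2 = 2 + 4 = 6
  N_3 = 2 + 6 = 8
So there are 8 ground terms available for substitution.
There is 1 variable to instantiate (w),  occurring in at least one literal, so different choices give different ground instances.
Number of ground instances = 8.

8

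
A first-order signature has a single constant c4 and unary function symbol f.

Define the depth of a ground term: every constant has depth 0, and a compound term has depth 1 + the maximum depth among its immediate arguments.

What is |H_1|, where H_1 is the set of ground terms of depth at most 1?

2

Let N_k count ground terms of depth at most k. Each non-constant term of depth ≤ k is some function symbol applied to depth-≤(k−1) arguments, giving N_k = 1 + N_{k-1}.
N_0 = 1
N_1 = 1 + 1 = 2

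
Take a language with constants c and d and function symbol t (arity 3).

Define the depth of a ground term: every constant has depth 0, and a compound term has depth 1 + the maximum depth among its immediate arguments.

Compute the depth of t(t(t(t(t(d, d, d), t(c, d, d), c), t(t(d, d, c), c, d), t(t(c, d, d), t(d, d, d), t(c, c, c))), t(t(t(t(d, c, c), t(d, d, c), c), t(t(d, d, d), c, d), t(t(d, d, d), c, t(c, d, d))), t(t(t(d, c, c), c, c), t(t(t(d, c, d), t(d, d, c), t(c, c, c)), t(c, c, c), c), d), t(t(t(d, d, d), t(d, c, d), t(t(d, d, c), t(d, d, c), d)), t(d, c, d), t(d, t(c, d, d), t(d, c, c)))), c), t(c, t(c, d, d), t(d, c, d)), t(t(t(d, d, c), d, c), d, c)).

7

depth(t(d, d, d)) = 1 + max(0, 0, 0) = 1
depth(t(c, d, d)) = 1 + max(0, 0, 0) = 1
depth(t(t(d, d, d), t(c, d, d), c)) = 1 + max(1, 1, 0) = 2
depth(t(d, d, c)) = 1 + max(0, 0, 0) = 1
depth(t(t(d, d, c), c, d)) = 1 + max(1, 0, 0) = 2
depth(t(c, c, c)) = 1 + max(0, 0, 0) = 1
depth(t(t(c, d, d), t(d, d, d), t(c, c, c))) = 1 + max(1, 1, 1) = 2
depth(t(t(t(d, d, d), t(c, d, d), c), t(t(d, d, c), c, d), t(t(c, d, d), t(d, d, d), t(c, c, c)))) = 1 + max(2, 2, 2) = 3
depth(t(d, c, c)) = 1 + max(0, 0, 0) = 1
depth(t(t(d, c, c), t(d, d, c), c)) = 1 + max(1, 1, 0) = 2
depth(t(t(d, d, d), c, d)) = 1 + max(1, 0, 0) = 2
depth(t(t(d, d, d), c, t(c, d, d))) = 1 + max(1, 0, 1) = 2
depth(t(t(t(d, c, c), t(d, d, c), c), t(t(d, d, d), c, d), t(t(d, d, d), c, t(c, d, d)))) = 1 + max(2, 2, 2) = 3
depth(t(t(d, c, c), c, c)) = 1 + max(1, 0, 0) = 2
depth(t(d, c, d)) = 1 + max(0, 0, 0) = 1
depth(t(t(d, c, d), t(d, d, c), t(c, c, c))) = 1 + max(1, 1, 1) = 2
depth(t(t(t(d, c, d), t(d, d, c), t(c, c, c)), t(c, c, c), c)) = 1 + max(2, 1, 0) = 3
depth(t(t(t(d, c, c), c, c), t(t(t(d, c, d), t(d, d, c), t(c, c, c)), t(c, c, c), c), d)) = 1 + max(2, 3, 0) = 4
depth(t(t(d, d, c), t(d, d, c), d)) = 1 + max(1, 1, 0) = 2
depth(t(t(d, d, d), t(d, c, d), t(t(d, d, c), t(d, d, c), d))) = 1 + max(1, 1, 2) = 3
depth(t(d, t(c, d, d), t(d, c, c))) = 1 + max(0, 1, 1) = 2
depth(t(t(t(d, d, d), t(d, c, d), t(t(d, d, c), t(d, d, c), d)), t(d, c, d), t(d, t(c, d, d), t(d, c, c)))) = 1 + max(3, 1, 2) = 4
depth(t(t(t(t(d, c, c), t(d, d, c), c), t(t(d, d, d), c, d), t(t(d, d, d), c, t(c, d, d))), t(t(t(d, c, c), c, c), t(t(t(d, c, d), t(d, d, c), t(c, c, c)), t(c, c, c), c), d), t(t(t(d, d, d), t(d, c, d), t(t(d, d, c), t(d, d, c), d)), t(d, c, d), t(d, t(c, d, d), t(d, c, c))))) = 1 + max(3, 4, 4) = 5
depth(t(t(t(t(d, d, d), t(c, d, d), c), t(t(d, d, c), c, d), t(t(c, d, d), t(d, d, d), t(c, c, c))), t(t(t(t(d, c, c), t(d, d, c), c), t(t(d, d, d), c, d), t(t(d, d, d), c, t(c, d, d))), t(t(t(d, c, c), c, c), t(t(t(d, c, d), t(d, d, c), t(c, c, c)), t(c, c, c), c), d), t(t(t(d, d, d), t(d, c, d), t(t(d, d, c), t(d, d, c), d)), t(d, c, d), t(d, t(c, d, d), t(d, c, c)))), c)) = 1 + max(3, 5, 0) = 6
depth(t(c, t(c, d, d), t(d, c, d))) = 1 + max(0, 1, 1) = 2
depth(t(t(d, d, c), d, c)) = 1 + max(1, 0, 0) = 2
depth(t(t(t(d, d, c), d, c), d, c)) = 1 + max(2, 0, 0) = 3
depth(t(t(t(t(t(d, d, d), t(c, d, d), c), t(t(d, d, c), c, d), t(t(c, d, d), t(d, d, d), t(c, c, c))), t(t(t(t(d, c, c), t(d, d, c), c), t(t(d, d, d), c, d), t(t(d, d, d), c, t(c, d, d))), t(t(t(d, c, c), c, c), t(t(t(d, c, d), t(d, d, c), t(c, c, c)), t(c, c, c), c), d), t(t(t(d, d, d), t(d, c, d), t(t(d, d, c), t(d, d, c), d)), t(d, c, d), t(d, t(c, d, d), t(d, c, c)))), c), t(c, t(c, d, d), t(d, c, d)), t(t(t(d, d, c), d, c), d, c))) = 1 + max(6, 2, 3) = 7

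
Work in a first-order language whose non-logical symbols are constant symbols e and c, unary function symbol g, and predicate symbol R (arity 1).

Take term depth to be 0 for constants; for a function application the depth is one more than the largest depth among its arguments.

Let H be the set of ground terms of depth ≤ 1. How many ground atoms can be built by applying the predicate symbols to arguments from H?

First count ground terms of depth ≤ 1.
Write N_k for the number of ground terms of depth ≤ k. A term of depth ≤ k is either a constant or a function symbol applied to arguments of depth ≤ k−1, so N_k = 2 + N_{k-1}.
N_0 = 2
N_1 = 2 + 2 = 4
Explicitly: e, c, g(e), g(c).
So |H| = 4.
Each predicate of arity r yields |H|^r ground atoms (one per choice of an r-tuple from H):
  R: 4
Total ground atoms: 4.

4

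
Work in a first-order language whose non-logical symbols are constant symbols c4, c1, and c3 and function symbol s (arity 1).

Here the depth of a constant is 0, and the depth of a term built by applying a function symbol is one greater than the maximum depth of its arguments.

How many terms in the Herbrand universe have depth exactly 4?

Count level by level. With function symbols s/1, the terms of depth ≤ k are the 3 constants together with each function applied to depth-≤(k−1) tuples, so N_k = 3 + N_{k-1}.
N_0 = 3
N_1 = 3 + 3 = 6
N_2 = 3 + 6 = 9
N_3 = 3 + 9 = 12
N_4 = 3 + 12 = 15
Terms of depth exactly 4: N_4 − N_3 = 15 − 12 = 3.

3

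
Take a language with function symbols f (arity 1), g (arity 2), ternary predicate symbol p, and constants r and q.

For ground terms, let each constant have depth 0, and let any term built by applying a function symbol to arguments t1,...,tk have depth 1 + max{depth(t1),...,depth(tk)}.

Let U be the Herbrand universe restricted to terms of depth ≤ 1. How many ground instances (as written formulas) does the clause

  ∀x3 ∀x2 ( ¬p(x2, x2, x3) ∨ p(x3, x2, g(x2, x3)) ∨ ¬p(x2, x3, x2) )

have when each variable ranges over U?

64

Ground terms of depth ≤ 1:
  Count level by level. With function symbols f/1, g/2, the terms of depth ≤ k are the 2 constants together with each function applied to depth-≤(k−1) tuples, so N_k = 2 + N_{k-1} + N_{k-1}^2.
  N_0 = 2
  N_1 = 2 + 2 + 2^2 = 8
  Explicitly: r, q, f(r), f(q), g(r, r), g(r, q), g(q, r), g(q, q).
So there are 8 ground terms available for substitution.
The body mentions every one of the 2 quantified variables; since ground terms form a free algebra, no two substitutions collapse to the same formula.
Number of ground instances = 8^2 = 64.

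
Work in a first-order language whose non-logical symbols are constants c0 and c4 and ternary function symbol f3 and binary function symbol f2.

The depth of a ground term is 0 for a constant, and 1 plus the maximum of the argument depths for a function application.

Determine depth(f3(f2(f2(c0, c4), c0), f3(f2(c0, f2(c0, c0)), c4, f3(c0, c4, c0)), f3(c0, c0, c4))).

4

depth(f2(c0, c4)) = 1 + max(0, 0) = 1
depth(f2(f2(c0, c4), c0)) = 1 + max(1, 0) = 2
depth(f2(c0, c0)) = 1 + max(0, 0) = 1
depth(f2(c0, f2(c0, c0))) = 1 + max(0, 1) = 2
depth(f3(c0, c4, c0)) = 1 + max(0, 0, 0) = 1
depth(f3(f2(c0, f2(c0, c0)), c4, f3(c0, c4, c0))) = 1 + max(2, 0, 1) = 3
depth(f3(c0, c0, c4)) = 1 + max(0, 0, 0) = 1
depth(f3(f2(f2(c0, c4), c0), f3(f2(c0, f2(c0, c0)), c4, f3(c0, c4, c0)), f3(c0, c0, c4))) = 1 + max(2, 3, 1) = 4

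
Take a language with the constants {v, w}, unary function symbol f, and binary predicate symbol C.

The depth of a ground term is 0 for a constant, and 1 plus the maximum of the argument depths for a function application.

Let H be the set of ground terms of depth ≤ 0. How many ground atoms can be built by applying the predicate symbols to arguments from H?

4

First count ground terms of depth ≤ 0.
Write N_k for the number of ground terms of depth ≤ k. A term of depth ≤ k is either a constant or a function symbol applied to arguments of depth ≤ k−1, so N_k = 2 + N_{k-1}.
N_0 = 2
So |H| = 2.
Ground atoms are formed by filling each argument slot of a predicate with a term from H, so an r-ary predicate gives |H|^r atoms:
  C: 2^2 = 4
Total ground atoms: 4.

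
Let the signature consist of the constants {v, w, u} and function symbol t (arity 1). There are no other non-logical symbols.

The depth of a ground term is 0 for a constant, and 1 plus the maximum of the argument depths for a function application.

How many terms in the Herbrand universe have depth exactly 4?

3

If N_k denotes the number of depth-≤k ground terms, the 3 constants give N_0 = 3, and each function symbol of arity r contributes N_{k-1}^r new terms at level k: N_k = 3 + N_{k-1}.
N_0 = 3
N_1 = 3 + 3 = 6
N_2 = 3 + 6 = 9
N_3 = 3 + 9 = 12
N_4 = 3 + 12 = 15
Terms of depth exactly 4: N_4 − N_3 = 15 − 12 = 3.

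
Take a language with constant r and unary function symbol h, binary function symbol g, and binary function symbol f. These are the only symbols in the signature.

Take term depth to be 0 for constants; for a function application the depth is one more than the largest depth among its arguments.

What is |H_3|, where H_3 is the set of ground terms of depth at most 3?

2776

Write N_k for the number of ground terms of depth ≤ k. A term of depth ≤ k is either a constant or a function symbol applied to arguments of depth ≤ k−1, so N_k = 1 + N_{k-1} + N_{k-1}^2 + N_{k-1}^2.
N_0 = 1
N_1 = 1 + 1 + 1^2 + 1^2 = 4
N_2 = 1 + 4 + 4^2 + 4^2 = 37
N_3 = 1 + 37 + 37^2 + 37^2 = 2776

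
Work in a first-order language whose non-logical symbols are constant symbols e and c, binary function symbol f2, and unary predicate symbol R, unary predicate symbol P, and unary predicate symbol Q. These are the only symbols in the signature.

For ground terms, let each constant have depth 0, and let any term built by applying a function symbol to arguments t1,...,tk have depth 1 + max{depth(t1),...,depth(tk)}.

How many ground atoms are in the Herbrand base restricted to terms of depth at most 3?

First count ground terms of depth ≤ 3.
Count level by level. With function symbols f2/2, the terms of depth ≤ k are the 2 constants together with each function applied to depth-≤(k−1) tuples, so N_k = 2 + N_{k-1}^2.
N_0 = 2
N_1 = 2 + 2^2 = 6
N_2 = 2 + 6^2 = 38
N_3 = 2 + 38^2 = 1446
So |H| = 1446.
For each predicate symbol, the number of ground atoms is |H| raised to its arity; summing:
  R: 1446;  P: 1446;  Q: 1446
Total ground atoms: 1446 + 1446 + 1446 = 4338.

4338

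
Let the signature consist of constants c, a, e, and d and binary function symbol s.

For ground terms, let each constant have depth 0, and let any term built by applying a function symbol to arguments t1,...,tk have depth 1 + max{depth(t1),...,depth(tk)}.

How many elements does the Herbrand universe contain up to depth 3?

163220

Let N_k = |{terms of depth ≤ k}|. Then N_0 = 4 and N_k = 4 + N_{k-1}^2 for k ≥ 1 (one summand per function symbol, arity giving the exponent).
N_0 = 4
N_1 = 4 + 4^2 = 20
N_2 = 4 + 20^2 = 404
N_3 = 4 + 404^2 = 163220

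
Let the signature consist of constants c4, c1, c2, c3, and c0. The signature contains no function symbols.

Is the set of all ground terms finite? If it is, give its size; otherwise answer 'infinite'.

5

There are no function symbols, so every ground term is one of the 5 constants.
The Herbrand universe is {c4, c1, c2, c3, c0}, which is finite with 5 elements.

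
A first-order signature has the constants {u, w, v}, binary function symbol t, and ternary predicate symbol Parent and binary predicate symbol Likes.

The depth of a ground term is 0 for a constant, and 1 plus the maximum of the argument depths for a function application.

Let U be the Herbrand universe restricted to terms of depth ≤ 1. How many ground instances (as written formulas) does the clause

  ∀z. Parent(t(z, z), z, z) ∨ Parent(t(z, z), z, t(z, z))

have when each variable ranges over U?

Ground terms of depth ≤ 1:
  Let N_k = |{terms of depth ≤ k}|. Then N_0 = 3 and N_k = 3 + N_{k-1}^2 for k ≥ 1 (one summand per function symbol, arity giving the exponent).
  N_0 = 3
  N_1 = 3 + 3^2 = 12
So there are 12 ground terms available for substitution.
The body mentions the single quantified variable z; since ground terms form a free algebra, no two substitutions collapse to the same formula.
Number of ground instances = 12.

12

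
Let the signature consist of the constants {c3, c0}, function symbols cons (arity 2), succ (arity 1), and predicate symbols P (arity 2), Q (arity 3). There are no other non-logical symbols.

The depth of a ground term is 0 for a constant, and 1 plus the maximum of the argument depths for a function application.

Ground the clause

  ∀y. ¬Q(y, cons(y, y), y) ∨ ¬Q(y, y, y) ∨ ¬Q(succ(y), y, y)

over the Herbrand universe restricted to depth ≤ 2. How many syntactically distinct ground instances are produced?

Ground terms of depth ≤ 2:
  Write N_k for the number of ground terms of depth ≤ k. A term of depth ≤ k is either a constant or a function symbol applied to arguments of depth ≤ k−1, so N_k = 2 + N_{k-1}^2 + N_{k-1}.
  N_0 = 2
  N_1 = 2 + 2^2 + 2 = 8
  N_2 = 2 + 8^2 + 8 = 74
So there are 74 ground terms available for substitution.
The clause has 1 distinct variable (y), which appears in the body. In the free term algebra distinct substitutions yield syntactically distinct ground instances.
Number of ground instances = 74.

74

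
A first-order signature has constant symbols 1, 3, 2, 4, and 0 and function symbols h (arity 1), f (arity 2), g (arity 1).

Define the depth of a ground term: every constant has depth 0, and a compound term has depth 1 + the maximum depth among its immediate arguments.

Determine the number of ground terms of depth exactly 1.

35

Count level by level. With function symbols h/1, f/2, g/1, the terms of depth ≤ k are the 5 constants together with each function applied to depth-≤(k−1) tuples, so N_k = 5 + N_{k-1} + N_{k-1}^2 + N_{k-1}.
N_0 = 5
N_1 = 5 + 5 + 5^2 + 5 = 40
Terms of depth exactly 1: N_1 − N_0 = 40 − 5 = 35.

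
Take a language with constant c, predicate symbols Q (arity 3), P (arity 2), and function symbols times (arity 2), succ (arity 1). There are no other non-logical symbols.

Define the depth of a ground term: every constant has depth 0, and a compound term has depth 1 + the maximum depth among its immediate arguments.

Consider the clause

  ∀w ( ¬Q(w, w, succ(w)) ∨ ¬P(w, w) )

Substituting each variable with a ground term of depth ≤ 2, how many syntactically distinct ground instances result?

13

Ground terms of depth ≤ 2:
  If N_k denotes the number of depth-≤k ground terms, the 1 constant gives N_0 = 1, and each function symbol of arity r contributes N_{k-1}^r new terms at level k: N_k = 1 + N_{k-1}^2 + N_{k-1}.
  N_0 = 1
  N_1 = 1 + 1^2 + 1 = 3
  N_2 = 1 + 3^2 + 3 = 13
So there are 13 ground terms available for substitution.
The variable w ranges independently over the available ground terms, and distinct assignments produce distinct instances.
Number of ground instances = 13.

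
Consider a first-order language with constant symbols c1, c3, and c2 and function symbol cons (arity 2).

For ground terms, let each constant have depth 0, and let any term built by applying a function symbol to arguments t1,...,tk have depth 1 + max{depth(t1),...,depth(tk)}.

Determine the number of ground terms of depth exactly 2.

Write N_k for the number of ground terms of depth ≤ k. A term of depth ≤ k is either a constant or a function symbol applied to arguments of depth ≤ k−1, so N_k = 3 + N_{k-1}^2.
N_0 = 3
N_1 = 3 + 3^2 = 12
N_2 = 3 + 12^2 = 147
Terms of depth exactly 2: N_2 − N_1 = 147 − 12 = 135.

135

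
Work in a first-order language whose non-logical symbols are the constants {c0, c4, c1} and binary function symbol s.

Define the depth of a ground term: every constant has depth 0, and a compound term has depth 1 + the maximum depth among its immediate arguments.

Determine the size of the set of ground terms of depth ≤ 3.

21612

Write N_k for the number of ground terms of depth ≤ k. A term of depth ≤ k is either a constant or a function symbol applied to arguments of depth ≤ k−1, so N_k = 3 + N_{k-1}^2.
N_0 = 3
N_1 = 3 + 3^2 = 12
N_2 = 3 + 12^2 = 147
N_3 = 3 + 147^2 = 21612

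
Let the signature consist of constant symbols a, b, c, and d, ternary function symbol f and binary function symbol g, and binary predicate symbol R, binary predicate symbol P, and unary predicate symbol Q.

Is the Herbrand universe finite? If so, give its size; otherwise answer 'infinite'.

The signature has at least one function symbol (f, arity 3) and at least one constant (a).
Iterating f gives infinitely many distinct ground terms: a, f(a, a, a), f(f(a, a, a), f(a, a, a), f(a, a, a)), ...
So the Herbrand universe is infinite.

infinite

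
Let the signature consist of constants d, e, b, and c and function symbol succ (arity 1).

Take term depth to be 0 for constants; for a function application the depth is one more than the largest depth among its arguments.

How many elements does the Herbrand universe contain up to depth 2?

Count level by level. With function symbols succ/1, the terms of depth ≤ k are the 4 constants together with each function applied to depth-≤(k−1) tuples, so N_k = 4 + N_{k-1}.
N_0 = 4
N_1 = 4 + 4 = 8
N_2 = 4 + 8 = 12
Explicitly: d, e, b, c, succ(d), succ(e), succ(b), succ(c), succ(succ(d)), succ(succ(e)), succ(succ(b)), succ(succ(c)).

12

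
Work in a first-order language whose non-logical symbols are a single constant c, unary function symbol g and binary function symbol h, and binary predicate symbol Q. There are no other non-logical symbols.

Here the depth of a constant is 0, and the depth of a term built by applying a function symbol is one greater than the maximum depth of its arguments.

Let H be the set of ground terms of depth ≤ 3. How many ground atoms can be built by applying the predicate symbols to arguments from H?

First count ground terms of depth ≤ 3.
Write N_k for the number of ground terms of depth ≤ k. A term of depth ≤ k is either a constant or a function symbol applied to arguments of depth ≤ k−1, so N_k = 1 + N_{k-1} + N_{k-1}^2.
N_0 = 1
N_1 = 1 + 1 + 1^2 = 3
N_2 = 1 + 3 + 3^2 = 13
N_3 = 1 + 13 + 13^2 = 183
So |H| = 183.
For each predicate symbol, the number of ground atoms is |H| raised to its arity; summing:
  Q: 183^2 = 33489
Total ground atoms: 33489.

33489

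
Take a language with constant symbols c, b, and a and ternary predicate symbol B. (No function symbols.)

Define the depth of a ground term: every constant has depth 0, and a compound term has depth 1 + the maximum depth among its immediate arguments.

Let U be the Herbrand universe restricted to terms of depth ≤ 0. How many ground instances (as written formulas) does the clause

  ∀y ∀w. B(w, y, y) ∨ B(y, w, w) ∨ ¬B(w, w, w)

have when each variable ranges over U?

9

Ground terms of depth ≤ 0:
  With no function symbols every ground term is a constant, so there are exactly 3 ground terms at every depth bound.
  N_0 = 3
  Explicitly: c, b, a.
So there are 3 ground terms available for substitution.
Each of y, w ranges independently over the available ground terms, and distinct assignments produce distinct instances.
Number of ground instances = 3^2 = 9.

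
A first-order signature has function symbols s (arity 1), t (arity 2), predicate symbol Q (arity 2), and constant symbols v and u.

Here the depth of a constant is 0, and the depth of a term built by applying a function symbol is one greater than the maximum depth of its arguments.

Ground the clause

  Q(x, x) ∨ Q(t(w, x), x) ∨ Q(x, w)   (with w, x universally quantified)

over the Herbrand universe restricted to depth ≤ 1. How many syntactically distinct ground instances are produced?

Ground terms of depth ≤ 1:
  If N_k denotes the number of depth-≤k ground terms, the 2 constants give N_0 = 2, and each function symbol of arity r contributes N_{k-1}^r new terms at level k: N_k = 2 + N_{k-1} + N_{k-1}^2.
  N_0 = 2
  N_1 = 2 + 2 + 2^2 = 8
  Explicitly: v, u, s(v), s(u), t(v, v), t(v, u), t(u, v), t(u, u).
So there are 8 ground terms available for substitution.
Each of w, x ranges independently over the available ground terms, and distinct assignments produce distinct instances.
Number of ground instances = 8^2 = 64.

64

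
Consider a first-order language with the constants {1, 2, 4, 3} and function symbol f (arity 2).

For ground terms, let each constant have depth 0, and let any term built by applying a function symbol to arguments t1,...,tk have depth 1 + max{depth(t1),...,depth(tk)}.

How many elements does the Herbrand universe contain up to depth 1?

20

Write N_k for the number of ground terms of depth ≤ k. A term of depth ≤ k is either a constant or a function symbol applied to arguments of depth ≤ k−1, so N_k = 4 + N_{k-1}^2.
N_0 = 4
N_1 = 4 + 4^2 = 20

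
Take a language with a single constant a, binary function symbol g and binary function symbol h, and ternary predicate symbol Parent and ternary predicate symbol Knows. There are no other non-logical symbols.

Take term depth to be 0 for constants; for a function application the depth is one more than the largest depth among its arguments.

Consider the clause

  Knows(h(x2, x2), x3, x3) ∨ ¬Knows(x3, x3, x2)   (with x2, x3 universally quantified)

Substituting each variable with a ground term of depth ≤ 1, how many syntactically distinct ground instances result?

Ground terms of depth ≤ 1:
  Let N_k count ground terms of depth at most k. Each non-constant term of depth ≤ k is some function symbol applied to depth-≤(k−1) arguments, giving N_k = 1 + N_{k-1}^2 + N_{k-1}^2.
  N_0 = 1
  N_1 = 1 + 1^2 + 1^2 = 3
  Explicitly: a, g(a, a), h(a, a).
So there are 3 ground terms available for substitution.
The clause has 2 distinct variables (x2, x3), each appearing in the body. In the free term algebra distinct substitutions yield syntactically distinct ground instances.
Number of ground instances = 3^2 = 9.

9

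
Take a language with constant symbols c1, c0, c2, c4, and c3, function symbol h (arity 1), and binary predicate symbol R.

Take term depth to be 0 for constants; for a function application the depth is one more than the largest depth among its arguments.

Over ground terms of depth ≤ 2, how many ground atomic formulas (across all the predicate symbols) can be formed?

225

First count ground terms of depth ≤ 2.
Write N_k for the number of ground terms of depth ≤ k. A term of depth ≤ k is either a constant or a function symbol applied to arguments of depth ≤ k−1, so N_k = 5 + N_{k-1}.
N_0 = 5
N_1 = 5 + 5 = 10
N_2 = 5 + 10 = 15
So |H| = 15.
Ground atoms are formed by filling each argument slot of a predicate with a term from H, so an r-ary predicate gives |H|^r atoms:
  R: 15^2 = 225
Total ground atoms: 225.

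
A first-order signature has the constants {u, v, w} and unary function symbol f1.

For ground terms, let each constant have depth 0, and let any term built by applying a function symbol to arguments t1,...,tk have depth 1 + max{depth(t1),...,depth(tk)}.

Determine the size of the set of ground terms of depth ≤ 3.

12

Count level by level. With function symbols f1/1, the terms of depth ≤ k are the 3 constants together with each function applied to depth-≤(k−1) tuples, so N_k = 3 + N_{k-1}.
N_0 = 3
N_1 = 3 + 3 = 6
N_2 = 3 + 6 = 9
N_3 = 3 + 9 = 12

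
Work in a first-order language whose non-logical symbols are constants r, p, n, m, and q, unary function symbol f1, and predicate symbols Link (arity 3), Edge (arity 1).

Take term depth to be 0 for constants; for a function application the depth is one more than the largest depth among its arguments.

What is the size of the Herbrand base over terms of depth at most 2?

First count ground terms of depth ≤ 2.
Count level by level. With function symbols f1/1, the terms of depth ≤ k are the 5 constants together with each function applied to depth-≤(k−1) tuples, so N_k = 5 + N_{k-1}.
N_0 = 5
N_1 = 5 + 5 = 10
N_2 = 5 + 10 = 15
So |H| = 15.
For each predicate symbol, the number of ground atoms is |H| raised to its arity; summing:
  Link: 15^3 = 3375;  Edge: 15
Total ground atoms: 3375 + 15 = 3390.

3390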